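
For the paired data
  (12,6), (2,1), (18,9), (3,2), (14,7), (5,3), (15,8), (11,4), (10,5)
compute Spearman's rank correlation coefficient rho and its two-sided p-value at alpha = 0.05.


Step 1: Rank x and y separately (midranks; no ties here).
rank(x): 12->6, 2->1, 18->9, 3->2, 14->7, 5->3, 15->8, 11->5, 10->4
rank(y): 6->6, 1->1, 9->9, 2->2, 7->7, 3->3, 8->8, 4->4, 5->5
Step 2: d_i = R_x(i) - R_y(i); compute d_i^2.
  (6-6)^2=0, (1-1)^2=0, (9-9)^2=0, (2-2)^2=0, (7-7)^2=0, (3-3)^2=0, (8-8)^2=0, (5-4)^2=1, (4-5)^2=1
sum(d^2) = 2.
Step 3: rho = 1 - 6*2 / (9*(9^2 - 1)) = 1 - 12/720 = 0.983333.
Step 4: Under H0, t = rho * sqrt((n-2)/(1-rho^2)) = 14.3096 ~ t(7).
Step 5: Two-sided p-value from the t-distribution with 7 df = 0.000002.
Step 6: alpha = 0.05. reject H0.

rho = 0.9833, p = 0.000002, reject H0 at alpha = 0.05.


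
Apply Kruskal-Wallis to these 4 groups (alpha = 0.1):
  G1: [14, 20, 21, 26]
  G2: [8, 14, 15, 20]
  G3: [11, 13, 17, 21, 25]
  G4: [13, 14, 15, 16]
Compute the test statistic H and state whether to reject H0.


Step 1: Combine all N = 17 observations and assign midranks.
sorted (value, group, rank): (8,G2,1), (11,G3,2), (13,G3,3.5), (13,G4,3.5), (14,G1,6), (14,G2,6), (14,G4,6), (15,G2,8.5), (15,G4,8.5), (16,G4,10), (17,G3,11), (20,G1,12.5), (20,G2,12.5), (21,G1,14.5), (21,G3,14.5), (25,G3,16), (26,G1,17)
Step 2: Sum ranks within each group.
R_1 = 50 (n_1 = 4)
R_2 = 28 (n_2 = 4)
R_3 = 47 (n_3 = 5)
R_4 = 28 (n_4 = 4)
Step 3: H = 12/(N(N+1)) * sum(R_i^2/n_i) - 3(N+1)
     = 12/(17*18) * (50^2/4 + 28^2/4 + 47^2/5 + 28^2/4) - 3*18
     = 0.039216 * 1458.8 - 54
     = 3.207843.
Step 4: Ties present; correction factor C = 1 - 48/(17^3 - 17) = 0.990196. Corrected H = 3.207843 / 0.990196 = 3.239604.
Step 5: Under H0, H ~ chi^2(3); p-value = 0.356137.
Step 6: alpha = 0.1. fail to reject H0.

H = 3.2396, df = 3, p = 0.356137, fail to reject H0.


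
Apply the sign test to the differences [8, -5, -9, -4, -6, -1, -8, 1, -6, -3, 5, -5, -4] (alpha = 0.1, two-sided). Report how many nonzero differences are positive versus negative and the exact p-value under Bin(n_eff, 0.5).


Step 1: Discard zero differences. Original n = 13; n_eff = number of nonzero differences = 13.
Nonzero differences (with sign): +8, -5, -9, -4, -6, -1, -8, +1, -6, -3, +5, -5, -4
Step 2: Count signs: positive = 3, negative = 10.
Step 3: Under H0: P(positive) = 0.5, so the number of positives S ~ Bin(13, 0.5).
Step 4: Two-sided exact p-value = sum of Bin(13,0.5) probabilities at or below the observed probability = 0.092285.
Step 5: alpha = 0.1. reject H0.

n_eff = 13, pos = 3, neg = 10, p = 0.092285, reject H0.


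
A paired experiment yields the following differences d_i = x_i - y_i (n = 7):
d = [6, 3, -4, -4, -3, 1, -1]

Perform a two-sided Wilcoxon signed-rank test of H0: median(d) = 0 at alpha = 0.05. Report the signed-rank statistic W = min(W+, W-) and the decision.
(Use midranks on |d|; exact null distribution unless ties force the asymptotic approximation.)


Step 1: Drop any zero differences (none here) and take |d_i|.
|d| = [6, 3, 4, 4, 3, 1, 1]
Step 2: Midrank |d_i| (ties get averaged ranks).
ranks: |6|->7, |3|->3.5, |4|->5.5, |4|->5.5, |3|->3.5, |1|->1.5, |1|->1.5
Step 3: Attach original signs; sum ranks with positive sign and with negative sign.
W+ = 7 + 3.5 + 1.5 = 12
W- = 5.5 + 5.5 + 3.5 + 1.5 = 16
(Check: W+ + W- = 28 should equal n(n+1)/2 = 28.)
Step 4: Test statistic W = min(W+, W-) = 12.
Step 5: Ties in |d|, so use the tie-corrected normal approximation.
        E[W] = n(n+1)/4 = 7*8/4 = 14.
        Tie groups: |d|=1 (t=2), |d|=3 (t=2), |d|=4 (t=2); sum(t^3 - t) = 18.
        Var[W] = n(n+1)(2n+1)/24 - sum(t^3-t)/48 = 840/24 - 18/48 = 34.625.
        z = (W - E[W]) / sqrt(Var[W]) = (12 - 14) / 5.8843 = -0.3399.
        Two-sided p = 2*Phi(z) = 0.733941.
Step 6: alpha = 0.05. fail to reject H0.

W+ = 12, W- = 16, W = min = 12, p = 0.733941, fail to reject H0.


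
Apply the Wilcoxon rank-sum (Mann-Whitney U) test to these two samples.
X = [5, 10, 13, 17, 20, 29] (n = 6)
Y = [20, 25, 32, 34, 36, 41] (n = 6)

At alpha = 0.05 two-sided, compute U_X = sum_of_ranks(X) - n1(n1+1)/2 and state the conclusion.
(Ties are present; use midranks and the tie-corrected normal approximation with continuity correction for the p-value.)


Step 1: Combine and sort all 12 observations; assign midranks.
sorted (value, group): (5,X), (10,X), (13,X), (17,X), (20,X), (20,Y), (25,Y), (29,X), (32,Y), (34,Y), (36,Y), (41,Y)
ranks: 5->1, 10->2, 13->3, 17->4, 20->5.5, 20->5.5, 25->7, 29->8, 32->9, 34->10, 36->11, 41->12
Step 2: Rank sum for X: R1 = 1 + 2 + 3 + 4 + 5.5 + 8 = 23.5.
Step 3: U_X = R1 - n1(n1+1)/2 = 23.5 - 6*7/2 = 23.5 - 21 = 2.5.
       U_Y = n1*n2 - U_X = 36 - 2.5 = 33.5.
Step 4: Ties are present, so use the tie-corrected normal approximation (with continuity correction) for the p-value.
Step 5: p-value = 0.016122; compare to alpha = 0.05. reject H0.

U_X = 2.5, p = 0.016122, reject H0 at alpha = 0.05.


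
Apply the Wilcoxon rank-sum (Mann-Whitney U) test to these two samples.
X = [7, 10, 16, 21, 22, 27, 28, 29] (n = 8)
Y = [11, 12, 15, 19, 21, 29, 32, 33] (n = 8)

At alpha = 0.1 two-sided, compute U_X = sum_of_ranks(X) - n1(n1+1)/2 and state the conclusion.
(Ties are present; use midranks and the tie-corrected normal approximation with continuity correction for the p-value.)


Step 1: Combine and sort all 16 observations; assign midranks.
sorted (value, group): (7,X), (10,X), (11,Y), (12,Y), (15,Y), (16,X), (19,Y), (21,X), (21,Y), (22,X), (27,X), (28,X), (29,X), (29,Y), (32,Y), (33,Y)
ranks: 7->1, 10->2, 11->3, 12->4, 15->5, 16->6, 19->7, 21->8.5, 21->8.5, 22->10, 27->11, 28->12, 29->13.5, 29->13.5, 32->15, 33->16
Step 2: Rank sum for X: R1 = 1 + 2 + 6 + 8.5 + 10 + 11 + 12 + 13.5 = 64.
Step 3: U_X = R1 - n1(n1+1)/2 = 64 - 8*9/2 = 64 - 36 = 28.
       U_Y = n1*n2 - U_X = 64 - 28 = 36.
Step 4: Ties are present, so use the tie-corrected normal approximation (with continuity correction) for the p-value.
Step 5: p-value = 0.712787; compare to alpha = 0.1. fail to reject H0.

U_X = 28, p = 0.712787, fail to reject H0 at alpha = 0.1.


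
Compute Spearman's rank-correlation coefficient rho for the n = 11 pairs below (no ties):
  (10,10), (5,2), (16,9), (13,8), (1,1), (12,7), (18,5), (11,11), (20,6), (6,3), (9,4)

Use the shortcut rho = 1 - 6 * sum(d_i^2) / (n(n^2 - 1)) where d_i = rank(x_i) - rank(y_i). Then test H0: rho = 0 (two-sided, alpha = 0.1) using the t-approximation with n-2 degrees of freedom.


Step 1: Rank x and y separately (midranks; no ties here).
rank(x): 10->5, 5->2, 16->9, 13->8, 1->1, 12->7, 18->10, 11->6, 20->11, 6->3, 9->4
rank(y): 10->10, 2->2, 9->9, 8->8, 1->1, 7->7, 5->5, 11->11, 6->6, 3->3, 4->4
Step 2: d_i = R_x(i) - R_y(i); compute d_i^2.
  (5-10)^2=25, (2-2)^2=0, (9-9)^2=0, (8-8)^2=0, (1-1)^2=0, (7-7)^2=0, (10-5)^2=25, (6-11)^2=25, (11-6)^2=25, (3-3)^2=0, (4-4)^2=0
sum(d^2) = 100.
Step 3: rho = 1 - 6*100 / (11*(11^2 - 1)) = 1 - 600/1320 = 0.545455.
Step 4: Under H0, t = rho * sqrt((n-2)/(1-rho^2)) = 1.9524 ~ t(9).
Step 5: Two-sided p-value from the t-distribution with 9 df = 0.082651.
Step 6: alpha = 0.1. reject H0.

rho = 0.5455, p = 0.082651, reject H0 at alpha = 0.1.


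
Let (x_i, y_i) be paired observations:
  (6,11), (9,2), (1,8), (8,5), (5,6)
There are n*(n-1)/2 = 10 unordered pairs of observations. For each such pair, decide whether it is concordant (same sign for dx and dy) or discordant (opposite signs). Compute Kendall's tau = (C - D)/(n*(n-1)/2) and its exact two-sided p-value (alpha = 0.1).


Step 1: Enumerate the 10 unordered pairs (i,j) with i<j and classify each by sign(x_j-x_i) * sign(y_j-y_i).
  (1,2):dx=+3,dy=-9->D; (1,3):dx=-5,dy=-3->C; (1,4):dx=+2,dy=-6->D; (1,5):dx=-1,dy=-5->C
  (2,3):dx=-8,dy=+6->D; (2,4):dx=-1,dy=+3->D; (2,5):dx=-4,dy=+4->D; (3,4):dx=+7,dy=-3->D
  (3,5):dx=+4,dy=-2->D; (4,5):dx=-3,dy=+1->D
Step 2: C = 2, D = 8, total pairs = 10.
Step 3: tau = (C - D)/(n(n-1)/2) = (2 - 8)/10 = -0.600000.
Step 4: Exact two-sided p-value (enumerate n! = 120 permutations of y under H0): p = 0.233333.
Step 5: alpha = 0.1. fail to reject H0.

tau_b = -0.6000 (C=2, D=8), p = 0.233333, fail to reject H0.


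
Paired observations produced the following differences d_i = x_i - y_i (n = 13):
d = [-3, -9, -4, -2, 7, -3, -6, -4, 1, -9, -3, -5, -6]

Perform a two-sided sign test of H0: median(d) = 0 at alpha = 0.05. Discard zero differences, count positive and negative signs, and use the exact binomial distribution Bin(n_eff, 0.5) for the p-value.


Step 1: Discard zero differences. Original n = 13; n_eff = number of nonzero differences = 13.
Nonzero differences (with sign): -3, -9, -4, -2, +7, -3, -6, -4, +1, -9, -3, -5, -6
Step 2: Count signs: positive = 2, negative = 11.
Step 3: Under H0: P(positive) = 0.5, so the number of positives S ~ Bin(13, 0.5).
Step 4: Two-sided exact p-value = sum of Bin(13,0.5) probabilities at or below the observed probability = 0.022461.
Step 5: alpha = 0.05. reject H0.

n_eff = 13, pos = 2, neg = 11, p = 0.022461, reject H0.


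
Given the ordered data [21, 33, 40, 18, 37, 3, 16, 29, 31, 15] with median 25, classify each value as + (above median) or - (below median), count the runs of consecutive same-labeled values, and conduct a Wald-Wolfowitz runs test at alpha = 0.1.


Step 1: Compute median = 25; label A = above, B = below.
Labels in order: BAABABBAAB  (n_A = 5, n_B = 5)
Step 2: Count runs R = 7.
Step 3: Under H0 (random ordering), E[R] = 2*n_A*n_B/(n_A+n_B) + 1 = 2*5*5/10 + 1 = 6.0000.
        Var[R] = 2*n_A*n_B*(2*n_A*n_B - n_A - n_B) / ((n_A+n_B)^2 * (n_A+n_B-1)) = 2000/900 = 2.2222.
        SD[R] = 1.4907.
Step 4: Continuity-corrected z = (R - 0.5 - E[R]) / SD[R] = (7 - 0.5 - 6.0000) / 1.4907 = 0.3354.
Step 5: Two-sided p-value via normal approximation = 2*(1 - Phi(|z|)) = 0.737316.
Step 6: alpha = 0.1. fail to reject H0.

R = 7, z = 0.3354, p = 0.737316, fail to reject H0.


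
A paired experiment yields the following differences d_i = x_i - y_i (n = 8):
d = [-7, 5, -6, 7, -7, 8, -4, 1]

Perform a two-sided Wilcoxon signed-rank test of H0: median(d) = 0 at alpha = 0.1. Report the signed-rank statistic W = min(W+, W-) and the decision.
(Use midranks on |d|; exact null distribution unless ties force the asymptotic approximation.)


Step 1: Drop any zero differences (none here) and take |d_i|.
|d| = [7, 5, 6, 7, 7, 8, 4, 1]
Step 2: Midrank |d_i| (ties get averaged ranks).
ranks: |7|->6, |5|->3, |6|->4, |7|->6, |7|->6, |8|->8, |4|->2, |1|->1
Step 3: Attach original signs; sum ranks with positive sign and with negative sign.
W+ = 3 + 6 + 8 + 1 = 18
W- = 6 + 4 + 6 + 2 = 18
(Check: W+ + W- = 36 should equal n(n+1)/2 = 36.)
Step 4: Test statistic W = min(W+, W-) = 18.
Step 5: Ties in |d|, so use the tie-corrected normal approximation.
        E[W] = n(n+1)/4 = 8*9/4 = 18.
        Tie groups: |d|=7 (t=3); sum(t^3 - t) = 24.
        Var[W] = n(n+1)(2n+1)/24 - sum(t^3-t)/48 = 1224/24 - 24/48 = 50.5.
        z = (W - E[W]) / sqrt(Var[W]) = (18 - 18) / 7.1063 = 0.0000.
        Two-sided p = 2*Phi(z) = 1.000000.
Step 6: alpha = 0.1. fail to reject H0.

W+ = 18, W- = 18, W = min = 18, p = 1.000000, fail to reject H0.


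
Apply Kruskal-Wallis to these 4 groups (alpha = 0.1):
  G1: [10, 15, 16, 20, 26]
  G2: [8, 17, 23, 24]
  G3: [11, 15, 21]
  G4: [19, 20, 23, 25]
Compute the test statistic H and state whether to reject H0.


Step 1: Combine all N = 16 observations and assign midranks.
sorted (value, group, rank): (8,G2,1), (10,G1,2), (11,G3,3), (15,G1,4.5), (15,G3,4.5), (16,G1,6), (17,G2,7), (19,G4,8), (20,G1,9.5), (20,G4,9.5), (21,G3,11), (23,G2,12.5), (23,G4,12.5), (24,G2,14), (25,G4,15), (26,G1,16)
Step 2: Sum ranks within each group.
R_1 = 38 (n_1 = 5)
R_2 = 34.5 (n_2 = 4)
R_3 = 18.5 (n_3 = 3)
R_4 = 45 (n_4 = 4)
Step 3: H = 12/(N(N+1)) * sum(R_i^2/n_i) - 3(N+1)
     = 12/(16*17) * (38^2/5 + 34.5^2/4 + 18.5^2/3 + 45^2/4) - 3*17
     = 0.044118 * 1206.7 - 51
     = 2.236581.
Step 4: Ties present; correction factor C = 1 - 18/(16^3 - 16) = 0.995588. Corrected H = 2.236581 / 0.995588 = 2.246492.
Step 5: Under H0, H ~ chi^2(3); p-value = 0.522849.
Step 6: alpha = 0.1. fail to reject H0.

H = 2.2465, df = 3, p = 0.522849, fail to reject H0.


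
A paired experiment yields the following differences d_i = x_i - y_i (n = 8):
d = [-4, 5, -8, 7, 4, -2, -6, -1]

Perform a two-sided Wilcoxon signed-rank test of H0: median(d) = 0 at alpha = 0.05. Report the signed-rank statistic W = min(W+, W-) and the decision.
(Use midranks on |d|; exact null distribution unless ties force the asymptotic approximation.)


Step 1: Drop any zero differences (none here) and take |d_i|.
|d| = [4, 5, 8, 7, 4, 2, 6, 1]
Step 2: Midrank |d_i| (ties get averaged ranks).
ranks: |4|->3.5, |5|->5, |8|->8, |7|->7, |4|->3.5, |2|->2, |6|->6, |1|->1
Step 3: Attach original signs; sum ranks with positive sign and with negative sign.
W+ = 5 + 7 + 3.5 = 15.5
W- = 3.5 + 8 + 2 + 6 + 1 = 20.5
(Check: W+ + W- = 36 should equal n(n+1)/2 = 36.)
Step 4: Test statistic W = min(W+, W-) = 15.5.
Step 5: Ties in |d|, so use the tie-corrected normal approximation.
        E[W] = n(n+1)/4 = 8*9/4 = 18.
        Tie groups: |d|=4 (t=2); sum(t^3 - t) = 6.
        Var[W] = n(n+1)(2n+1)/24 - sum(t^3-t)/48 = 1224/24 - 6/48 = 50.875.
        z = (W - E[W]) / sqrt(Var[W]) = (15.5 - 18) / 7.1327 = -0.3505.
        Two-sided p = 2*Phi(z) = 0.725964.
Step 6: alpha = 0.05. fail to reject H0.

W+ = 15.5, W- = 20.5, W = min = 15.5, p = 0.725964, fail to reject H0.


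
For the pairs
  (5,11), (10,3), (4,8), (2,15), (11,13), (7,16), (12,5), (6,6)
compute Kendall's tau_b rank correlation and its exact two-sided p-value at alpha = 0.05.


Step 1: Enumerate the 28 unordered pairs (i,j) with i<j and classify each by sign(x_j-x_i) * sign(y_j-y_i).
  (1,2):dx=+5,dy=-8->D; (1,3):dx=-1,dy=-3->C; (1,4):dx=-3,dy=+4->D; (1,5):dx=+6,dy=+2->C
  (1,6):dx=+2,dy=+5->C; (1,7):dx=+7,dy=-6->D; (1,8):dx=+1,dy=-5->D; (2,3):dx=-6,dy=+5->D
  (2,4):dx=-8,dy=+12->D; (2,5):dx=+1,dy=+10->C; (2,6):dx=-3,dy=+13->D; (2,7):dx=+2,dy=+2->C
  (2,8):dx=-4,dy=+3->D; (3,4):dx=-2,dy=+7->D; (3,5):dx=+7,dy=+5->C; (3,6):dx=+3,dy=+8->C
  (3,7):dx=+8,dy=-3->D; (3,8):dx=+2,dy=-2->D; (4,5):dx=+9,dy=-2->D; (4,6):dx=+5,dy=+1->C
  (4,7):dx=+10,dy=-10->D; (4,8):dx=+4,dy=-9->D; (5,6):dx=-4,dy=+3->D; (5,7):dx=+1,dy=-8->D
  (5,8):dx=-5,dy=-7->C; (6,7):dx=+5,dy=-11->D; (6,8):dx=-1,dy=-10->C; (7,8):dx=-6,dy=+1->D
Step 2: C = 10, D = 18, total pairs = 28.
Step 3: tau = (C - D)/(n(n-1)/2) = (10 - 18)/28 = -0.285714.
Step 4: Exact two-sided p-value (enumerate n! = 40320 permutations of y under H0): p = 0.398760.
Step 5: alpha = 0.05. fail to reject H0.

tau_b = -0.2857 (C=10, D=18), p = 0.398760, fail to reject H0.


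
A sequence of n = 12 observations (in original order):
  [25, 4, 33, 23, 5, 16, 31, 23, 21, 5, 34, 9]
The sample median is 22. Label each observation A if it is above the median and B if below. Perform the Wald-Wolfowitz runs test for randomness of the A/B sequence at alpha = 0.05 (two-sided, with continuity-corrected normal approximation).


Step 1: Compute median = 22; label A = above, B = below.
Labels in order: ABAABBAABBAB  (n_A = 6, n_B = 6)
Step 2: Count runs R = 8.
Step 3: Under H0 (random ordering), E[R] = 2*n_A*n_B/(n_A+n_B) + 1 = 2*6*6/12 + 1 = 7.0000.
        Var[R] = 2*n_A*n_B*(2*n_A*n_B - n_A - n_B) / ((n_A+n_B)^2 * (n_A+n_B-1)) = 4320/1584 = 2.7273.
        SD[R] = 1.6514.
Step 4: Continuity-corrected z = (R - 0.5 - E[R]) / SD[R] = (8 - 0.5 - 7.0000) / 1.6514 = 0.3028.
Step 5: Two-sided p-value via normal approximation = 2*(1 - Phi(|z|)) = 0.762069.
Step 6: alpha = 0.05. fail to reject H0.

R = 8, z = 0.3028, p = 0.762069, fail to reject H0.


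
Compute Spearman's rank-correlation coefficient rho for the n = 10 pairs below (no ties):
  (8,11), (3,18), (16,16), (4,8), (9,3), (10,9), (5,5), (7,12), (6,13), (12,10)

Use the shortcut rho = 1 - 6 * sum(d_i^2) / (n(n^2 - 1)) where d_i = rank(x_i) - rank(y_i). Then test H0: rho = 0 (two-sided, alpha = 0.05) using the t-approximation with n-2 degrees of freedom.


Step 1: Rank x and y separately (midranks; no ties here).
rank(x): 8->6, 3->1, 16->10, 4->2, 9->7, 10->8, 5->3, 7->5, 6->4, 12->9
rank(y): 11->6, 18->10, 16->9, 8->3, 3->1, 9->4, 5->2, 12->7, 13->8, 10->5
Step 2: d_i = R_x(i) - R_y(i); compute d_i^2.
  (6-6)^2=0, (1-10)^2=81, (10-9)^2=1, (2-3)^2=1, (7-1)^2=36, (8-4)^2=16, (3-2)^2=1, (5-7)^2=4, (4-8)^2=16, (9-5)^2=16
sum(d^2) = 172.
Step 3: rho = 1 - 6*172 / (10*(10^2 - 1)) = 1 - 1032/990 = -0.042424.
Step 4: Under H0, t = rho * sqrt((n-2)/(1-rho^2)) = -0.1201 ~ t(8).
Step 5: Two-sided p-value from the t-distribution with 8 df = 0.907364.
Step 6: alpha = 0.05. fail to reject H0.

rho = -0.0424, p = 0.907364, fail to reject H0 at alpha = 0.05.


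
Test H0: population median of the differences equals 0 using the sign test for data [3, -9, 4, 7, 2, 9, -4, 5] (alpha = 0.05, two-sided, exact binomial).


Step 1: Discard zero differences. Original n = 8; n_eff = number of nonzero differences = 8.
Nonzero differences (with sign): +3, -9, +4, +7, +2, +9, -4, +5
Step 2: Count signs: positive = 6, negative = 2.
Step 3: Under H0: P(positive) = 0.5, so the number of positives S ~ Bin(8, 0.5).
Step 4: Two-sided exact p-value = sum of Bin(8,0.5) probabilities at or below the observed probability = 0.289062.
Step 5: alpha = 0.05. fail to reject H0.

n_eff = 8, pos = 6, neg = 2, p = 0.289062, fail to reject H0.


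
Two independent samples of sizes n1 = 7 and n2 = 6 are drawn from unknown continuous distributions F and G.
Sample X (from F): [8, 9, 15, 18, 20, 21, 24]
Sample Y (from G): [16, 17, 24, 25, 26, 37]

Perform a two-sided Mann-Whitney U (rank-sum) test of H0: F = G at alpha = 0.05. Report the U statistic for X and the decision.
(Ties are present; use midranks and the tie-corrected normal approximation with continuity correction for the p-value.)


Step 1: Combine and sort all 13 observations; assign midranks.
sorted (value, group): (8,X), (9,X), (15,X), (16,Y), (17,Y), (18,X), (20,X), (21,X), (24,X), (24,Y), (25,Y), (26,Y), (37,Y)
ranks: 8->1, 9->2, 15->3, 16->4, 17->5, 18->6, 20->7, 21->8, 24->9.5, 24->9.5, 25->11, 26->12, 37->13
Step 2: Rank sum for X: R1 = 1 + 2 + 3 + 6 + 7 + 8 + 9.5 = 36.5.
Step 3: U_X = R1 - n1(n1+1)/2 = 36.5 - 7*8/2 = 36.5 - 28 = 8.5.
       U_Y = n1*n2 - U_X = 42 - 8.5 = 33.5.
Step 4: Ties are present, so use the tie-corrected normal approximation (with continuity correction) for the p-value.
Step 5: p-value = 0.086044; compare to alpha = 0.05. fail to reject H0.

U_X = 8.5, p = 0.086044, fail to reject H0 at alpha = 0.05.


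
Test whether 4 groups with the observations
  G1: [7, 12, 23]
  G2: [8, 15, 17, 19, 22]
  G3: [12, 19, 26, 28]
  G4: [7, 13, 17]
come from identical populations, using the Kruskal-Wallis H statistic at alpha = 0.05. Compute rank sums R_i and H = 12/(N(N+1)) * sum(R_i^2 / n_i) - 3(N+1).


Step 1: Combine all N = 15 observations and assign midranks.
sorted (value, group, rank): (7,G1,1.5), (7,G4,1.5), (8,G2,3), (12,G1,4.5), (12,G3,4.5), (13,G4,6), (15,G2,7), (17,G2,8.5), (17,G4,8.5), (19,G2,10.5), (19,G3,10.5), (22,G2,12), (23,G1,13), (26,G3,14), (28,G3,15)
Step 2: Sum ranks within each group.
R_1 = 19 (n_1 = 3)
R_2 = 41 (n_2 = 5)
R_3 = 44 (n_3 = 4)
R_4 = 16 (n_4 = 3)
Step 3: H = 12/(N(N+1)) * sum(R_i^2/n_i) - 3(N+1)
     = 12/(15*16) * (19^2/3 + 41^2/5 + 44^2/4 + 16^2/3) - 3*16
     = 0.050000 * 1025.87 - 48
     = 3.293333.
Step 4: Ties present; correction factor C = 1 - 24/(15^3 - 15) = 0.992857. Corrected H = 3.293333 / 0.992857 = 3.317026.
Step 5: Under H0, H ~ chi^2(3); p-value = 0.345280.
Step 6: alpha = 0.05. fail to reject H0.

H = 3.3170, df = 3, p = 0.345280, fail to reject H0.


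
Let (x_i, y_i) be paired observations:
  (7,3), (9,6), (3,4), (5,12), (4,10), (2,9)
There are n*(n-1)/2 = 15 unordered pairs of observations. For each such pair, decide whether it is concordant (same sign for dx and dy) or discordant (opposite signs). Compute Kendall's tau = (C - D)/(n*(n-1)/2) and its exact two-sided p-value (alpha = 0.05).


Step 1: Enumerate the 15 unordered pairs (i,j) with i<j and classify each by sign(x_j-x_i) * sign(y_j-y_i).
  (1,2):dx=+2,dy=+3->C; (1,3):dx=-4,dy=+1->D; (1,4):dx=-2,dy=+9->D; (1,5):dx=-3,dy=+7->D
  (1,6):dx=-5,dy=+6->D; (2,3):dx=-6,dy=-2->C; (2,4):dx=-4,dy=+6->D; (2,5):dx=-5,dy=+4->D
  (2,6):dx=-7,dy=+3->D; (3,4):dx=+2,dy=+8->C; (3,5):dx=+1,dy=+6->C; (3,6):dx=-1,dy=+5->D
  (4,5):dx=-1,dy=-2->C; (4,6):dx=-3,dy=-3->C; (5,6):dx=-2,dy=-1->C
Step 2: C = 7, D = 8, total pairs = 15.
Step 3: tau = (C - D)/(n(n-1)/2) = (7 - 8)/15 = -0.066667.
Step 4: Exact two-sided p-value (enumerate n! = 720 permutations of y under H0): p = 1.000000.
Step 5: alpha = 0.05. fail to reject H0.

tau_b = -0.0667 (C=7, D=8), p = 1.000000, fail to reject H0.


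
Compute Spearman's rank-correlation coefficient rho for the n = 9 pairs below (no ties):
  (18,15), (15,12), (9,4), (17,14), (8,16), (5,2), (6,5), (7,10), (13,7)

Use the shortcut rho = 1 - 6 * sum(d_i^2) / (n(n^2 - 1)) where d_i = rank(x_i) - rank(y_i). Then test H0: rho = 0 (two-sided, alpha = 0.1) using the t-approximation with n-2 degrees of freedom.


Step 1: Rank x and y separately (midranks; no ties here).
rank(x): 18->9, 15->7, 9->5, 17->8, 8->4, 5->1, 6->2, 7->3, 13->6
rank(y): 15->8, 12->6, 4->2, 14->7, 16->9, 2->1, 5->3, 10->5, 7->4
Step 2: d_i = R_x(i) - R_y(i); compute d_i^2.
  (9-8)^2=1, (7-6)^2=1, (5-2)^2=9, (8-7)^2=1, (4-9)^2=25, (1-1)^2=0, (2-3)^2=1, (3-5)^2=4, (6-4)^2=4
sum(d^2) = 46.
Step 3: rho = 1 - 6*46 / (9*(9^2 - 1)) = 1 - 276/720 = 0.616667.
Step 4: Under H0, t = rho * sqrt((n-2)/(1-rho^2)) = 2.0725 ~ t(7).
Step 5: Two-sided p-value from the t-distribution with 7 df = 0.076929.
Step 6: alpha = 0.1. reject H0.

rho = 0.6167, p = 0.076929, reject H0 at alpha = 0.1.


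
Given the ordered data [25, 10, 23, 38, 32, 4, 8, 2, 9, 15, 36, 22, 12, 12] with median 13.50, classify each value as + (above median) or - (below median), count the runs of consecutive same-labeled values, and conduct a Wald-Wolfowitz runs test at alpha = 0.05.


Step 1: Compute median = 13.50; label A = above, B = below.
Labels in order: ABAAABBBBAAABB  (n_A = 7, n_B = 7)
Step 2: Count runs R = 6.
Step 3: Under H0 (random ordering), E[R] = 2*n_A*n_B/(n_A+n_B) + 1 = 2*7*7/14 + 1 = 8.0000.
        Var[R] = 2*n_A*n_B*(2*n_A*n_B - n_A - n_B) / ((n_A+n_B)^2 * (n_A+n_B-1)) = 8232/2548 = 3.2308.
        SD[R] = 1.7974.
Step 4: Continuity-corrected z = (R + 0.5 - E[R]) / SD[R] = (6 + 0.5 - 8.0000) / 1.7974 = -0.8345.
Step 5: Two-sided p-value via normal approximation = 2*(1 - Phi(|z|)) = 0.403986.
Step 6: alpha = 0.05. fail to reject H0.

R = 6, z = -0.8345, p = 0.403986, fail to reject H0.


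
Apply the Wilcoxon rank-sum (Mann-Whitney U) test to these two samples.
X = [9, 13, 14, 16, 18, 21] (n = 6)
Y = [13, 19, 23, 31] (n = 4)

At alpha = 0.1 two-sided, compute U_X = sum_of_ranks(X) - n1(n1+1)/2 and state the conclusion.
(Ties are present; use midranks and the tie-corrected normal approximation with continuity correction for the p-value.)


Step 1: Combine and sort all 10 observations; assign midranks.
sorted (value, group): (9,X), (13,X), (13,Y), (14,X), (16,X), (18,X), (19,Y), (21,X), (23,Y), (31,Y)
ranks: 9->1, 13->2.5, 13->2.5, 14->4, 16->5, 18->6, 19->7, 21->8, 23->9, 31->10
Step 2: Rank sum for X: R1 = 1 + 2.5 + 4 + 5 + 6 + 8 = 26.5.
Step 3: U_X = R1 - n1(n1+1)/2 = 26.5 - 6*7/2 = 26.5 - 21 = 5.5.
       U_Y = n1*n2 - U_X = 24 - 5.5 = 18.5.
Step 4: Ties are present, so use the tie-corrected normal approximation (with continuity correction) for the p-value.
Step 5: p-value = 0.199458; compare to alpha = 0.1. fail to reject H0.

U_X = 5.5, p = 0.199458, fail to reject H0 at alpha = 0.1.


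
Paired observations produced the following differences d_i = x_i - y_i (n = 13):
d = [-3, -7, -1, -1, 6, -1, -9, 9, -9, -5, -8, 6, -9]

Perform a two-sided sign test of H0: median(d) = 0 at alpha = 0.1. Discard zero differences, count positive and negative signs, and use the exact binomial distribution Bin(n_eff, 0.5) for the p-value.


Step 1: Discard zero differences. Original n = 13; n_eff = number of nonzero differences = 13.
Nonzero differences (with sign): -3, -7, -1, -1, +6, -1, -9, +9, -9, -5, -8, +6, -9
Step 2: Count signs: positive = 3, negative = 10.
Step 3: Under H0: P(positive) = 0.5, so the number of positives S ~ Bin(13, 0.5).
Step 4: Two-sided exact p-value = sum of Bin(13,0.5) probabilities at or below the observed probability = 0.092285.
Step 5: alpha = 0.1. reject H0.

n_eff = 13, pos = 3, neg = 10, p = 0.092285, reject H0.


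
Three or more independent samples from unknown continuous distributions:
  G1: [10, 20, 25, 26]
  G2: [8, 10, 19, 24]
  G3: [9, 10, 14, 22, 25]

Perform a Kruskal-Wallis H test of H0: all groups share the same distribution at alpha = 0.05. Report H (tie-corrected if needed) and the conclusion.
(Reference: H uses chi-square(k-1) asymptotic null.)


Step 1: Combine all N = 13 observations and assign midranks.
sorted (value, group, rank): (8,G2,1), (9,G3,2), (10,G1,4), (10,G2,4), (10,G3,4), (14,G3,6), (19,G2,7), (20,G1,8), (22,G3,9), (24,G2,10), (25,G1,11.5), (25,G3,11.5), (26,G1,13)
Step 2: Sum ranks within each group.
R_1 = 36.5 (n_1 = 4)
R_2 = 22 (n_2 = 4)
R_3 = 32.5 (n_3 = 5)
Step 3: H = 12/(N(N+1)) * sum(R_i^2/n_i) - 3(N+1)
     = 12/(13*14) * (36.5^2/4 + 22^2/4 + 32.5^2/5) - 3*14
     = 0.065934 * 665.312 - 42
     = 1.866758.
Step 4: Ties present; correction factor C = 1 - 30/(13^3 - 13) = 0.986264. Corrected H = 1.866758 / 0.986264 = 1.892758.
Step 5: Under H0, H ~ chi^2(2); p-value = 0.388144.
Step 6: alpha = 0.05. fail to reject H0.

H = 1.8928, df = 2, p = 0.388144, fail to reject H0.


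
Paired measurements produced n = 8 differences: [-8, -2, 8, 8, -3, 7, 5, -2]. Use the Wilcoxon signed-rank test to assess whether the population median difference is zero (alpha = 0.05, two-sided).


Step 1: Drop any zero differences (none here) and take |d_i|.
|d| = [8, 2, 8, 8, 3, 7, 5, 2]
Step 2: Midrank |d_i| (ties get averaged ranks).
ranks: |8|->7, |2|->1.5, |8|->7, |8|->7, |3|->3, |7|->5, |5|->4, |2|->1.5
Step 3: Attach original signs; sum ranks with positive sign and with negative sign.
W+ = 7 + 7 + 5 + 4 = 23
W- = 7 + 1.5 + 3 + 1.5 = 13
(Check: W+ + W- = 36 should equal n(n+1)/2 = 36.)
Step 4: Test statistic W = min(W+, W-) = 13.
Step 5: Ties in |d|, so use the tie-corrected normal approximation.
        E[W] = n(n+1)/4 = 8*9/4 = 18.
        Tie groups: |d|=2 (t=2), |d|=8 (t=3); sum(t^3 - t) = 30.
        Var[W] = n(n+1)(2n+1)/24 - sum(t^3-t)/48 = 1224/24 - 30/48 = 50.375.
        z = (W - E[W]) / sqrt(Var[W]) = (13 - 18) / 7.0975 = -0.7045.
        Two-sided p = 2*Phi(z) = 0.481140.
Step 6: alpha = 0.05. fail to reject H0.

W+ = 23, W- = 13, W = min = 13, p = 0.481140, fail to reject H0.


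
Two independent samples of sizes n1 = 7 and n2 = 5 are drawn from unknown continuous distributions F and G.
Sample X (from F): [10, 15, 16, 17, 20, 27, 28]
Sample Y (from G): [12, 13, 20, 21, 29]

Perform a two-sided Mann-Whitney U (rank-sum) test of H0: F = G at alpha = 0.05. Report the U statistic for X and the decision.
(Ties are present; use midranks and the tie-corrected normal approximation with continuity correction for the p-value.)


Step 1: Combine and sort all 12 observations; assign midranks.
sorted (value, group): (10,X), (12,Y), (13,Y), (15,X), (16,X), (17,X), (20,X), (20,Y), (21,Y), (27,X), (28,X), (29,Y)
ranks: 10->1, 12->2, 13->3, 15->4, 16->5, 17->6, 20->7.5, 20->7.5, 21->9, 27->10, 28->11, 29->12
Step 2: Rank sum for X: R1 = 1 + 4 + 5 + 6 + 7.5 + 10 + 11 = 44.5.
Step 3: U_X = R1 - n1(n1+1)/2 = 44.5 - 7*8/2 = 44.5 - 28 = 16.5.
       U_Y = n1*n2 - U_X = 35 - 16.5 = 18.5.
Step 4: Ties are present, so use the tie-corrected normal approximation (with continuity correction) for the p-value.
Step 5: p-value = 0.935170; compare to alpha = 0.05. fail to reject H0.

U_X = 16.5, p = 0.935170, fail to reject H0 at alpha = 0.05.


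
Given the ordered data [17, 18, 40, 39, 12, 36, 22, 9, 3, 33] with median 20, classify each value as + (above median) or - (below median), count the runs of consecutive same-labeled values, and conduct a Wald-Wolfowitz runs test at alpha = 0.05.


Step 1: Compute median = 20; label A = above, B = below.
Labels in order: BBAABAABBA  (n_A = 5, n_B = 5)
Step 2: Count runs R = 6.
Step 3: Under H0 (random ordering), E[R] = 2*n_A*n_B/(n_A+n_B) + 1 = 2*5*5/10 + 1 = 6.0000.
        Var[R] = 2*n_A*n_B*(2*n_A*n_B - n_A - n_B) / ((n_A+n_B)^2 * (n_A+n_B-1)) = 2000/900 = 2.2222.
        SD[R] = 1.4907.
Step 4: R = E[R], so z = 0 with no continuity correction.
Step 5: Two-sided p-value via normal approximation = 2*(1 - Phi(|z|)) = 1.000000.
Step 6: alpha = 0.05. fail to reject H0.

R = 6, z = 0.0000, p = 1.000000, fail to reject H0.


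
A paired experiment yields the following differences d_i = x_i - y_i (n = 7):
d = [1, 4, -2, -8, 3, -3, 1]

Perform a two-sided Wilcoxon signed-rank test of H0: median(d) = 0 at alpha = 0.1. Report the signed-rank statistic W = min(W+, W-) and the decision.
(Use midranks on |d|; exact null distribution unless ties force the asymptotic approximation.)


Step 1: Drop any zero differences (none here) and take |d_i|.
|d| = [1, 4, 2, 8, 3, 3, 1]
Step 2: Midrank |d_i| (ties get averaged ranks).
ranks: |1|->1.5, |4|->6, |2|->3, |8|->7, |3|->4.5, |3|->4.5, |1|->1.5
Step 3: Attach original signs; sum ranks with positive sign and with negative sign.
W+ = 1.5 + 6 + 4.5 + 1.5 = 13.5
W- = 3 + 7 + 4.5 = 14.5
(Check: W+ + W- = 28 should equal n(n+1)/2 = 28.)
Step 4: Test statistic W = min(W+, W-) = 13.5.
Step 5: Ties in |d|, so use the tie-corrected normal approximation.
        E[W] = n(n+1)/4 = 7*8/4 = 14.
        Tie groups: |d|=1 (t=2), |d|=3 (t=2); sum(t^3 - t) = 12.
        Var[W] = n(n+1)(2n+1)/24 - sum(t^3-t)/48 = 840/24 - 12/48 = 34.75.
        z = (W - E[W]) / sqrt(Var[W]) = (13.5 - 14) / 5.8949 = -0.0848.
        Two-sided p = 2*Phi(z) = 0.932405.
Step 6: alpha = 0.1. fail to reject H0.

W+ = 13.5, W- = 14.5, W = min = 13.5, p = 0.932405, fail to reject H0.


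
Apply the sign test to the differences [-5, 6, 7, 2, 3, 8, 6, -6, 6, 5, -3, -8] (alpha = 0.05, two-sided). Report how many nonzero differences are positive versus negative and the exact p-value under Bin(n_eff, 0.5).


Step 1: Discard zero differences. Original n = 12; n_eff = number of nonzero differences = 12.
Nonzero differences (with sign): -5, +6, +7, +2, +3, +8, +6, -6, +6, +5, -3, -8
Step 2: Count signs: positive = 8, negative = 4.
Step 3: Under H0: P(positive) = 0.5, so the number of positives S ~ Bin(12, 0.5).
Step 4: Two-sided exact p-value = sum of Bin(12,0.5) probabilities at or below the observed probability = 0.387695.
Step 5: alpha = 0.05. fail to reject H0.

n_eff = 12, pos = 8, neg = 4, p = 0.387695, fail to reject H0.


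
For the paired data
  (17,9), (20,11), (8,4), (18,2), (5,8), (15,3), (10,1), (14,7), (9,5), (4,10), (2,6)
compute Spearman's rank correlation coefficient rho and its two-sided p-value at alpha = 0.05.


Step 1: Rank x and y separately (midranks; no ties here).
rank(x): 17->9, 20->11, 8->4, 18->10, 5->3, 15->8, 10->6, 14->7, 9->5, 4->2, 2->1
rank(y): 9->9, 11->11, 4->4, 2->2, 8->8, 3->3, 1->1, 7->7, 5->5, 10->10, 6->6
Step 2: d_i = R_x(i) - R_y(i); compute d_i^2.
  (9-9)^2=0, (11-11)^2=0, (4-4)^2=0, (10-2)^2=64, (3-8)^2=25, (8-3)^2=25, (6-1)^2=25, (7-7)^2=0, (5-5)^2=0, (2-10)^2=64, (1-6)^2=25
sum(d^2) = 228.
Step 3: rho = 1 - 6*228 / (11*(11^2 - 1)) = 1 - 1368/1320 = -0.036364.
Step 4: Under H0, t = rho * sqrt((n-2)/(1-rho^2)) = -0.1092 ~ t(9).
Step 5: Two-sided p-value from the t-distribution with 9 df = 0.915468.
Step 6: alpha = 0.05. fail to reject H0.

rho = -0.0364, p = 0.915468, fail to reject H0 at alpha = 0.05.


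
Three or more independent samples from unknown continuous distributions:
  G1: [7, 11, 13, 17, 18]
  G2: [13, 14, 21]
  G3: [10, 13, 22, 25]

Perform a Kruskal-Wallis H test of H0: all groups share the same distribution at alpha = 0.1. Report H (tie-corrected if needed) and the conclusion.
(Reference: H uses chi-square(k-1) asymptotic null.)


Step 1: Combine all N = 12 observations and assign midranks.
sorted (value, group, rank): (7,G1,1), (10,G3,2), (11,G1,3), (13,G1,5), (13,G2,5), (13,G3,5), (14,G2,7), (17,G1,8), (18,G1,9), (21,G2,10), (22,G3,11), (25,G3,12)
Step 2: Sum ranks within each group.
R_1 = 26 (n_1 = 5)
R_2 = 22 (n_2 = 3)
R_3 = 30 (n_3 = 4)
Step 3: H = 12/(N(N+1)) * sum(R_i^2/n_i) - 3(N+1)
     = 12/(12*13) * (26^2/5 + 22^2/3 + 30^2/4) - 3*13
     = 0.076923 * 521.533 - 39
     = 1.117949.
Step 4: Ties present; correction factor C = 1 - 24/(12^3 - 12) = 0.986014. Corrected H = 1.117949 / 0.986014 = 1.133806.
Step 5: Under H0, H ~ chi^2(2); p-value = 0.567280.
Step 6: alpha = 0.1. fail to reject H0.

H = 1.1338, df = 2, p = 0.567280, fail to reject H0.


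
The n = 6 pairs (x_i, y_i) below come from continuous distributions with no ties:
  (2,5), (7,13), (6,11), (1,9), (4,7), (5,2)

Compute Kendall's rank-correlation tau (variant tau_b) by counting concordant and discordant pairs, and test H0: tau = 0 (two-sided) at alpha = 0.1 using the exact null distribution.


Step 1: Enumerate the 15 unordered pairs (i,j) with i<j and classify each by sign(x_j-x_i) * sign(y_j-y_i).
  (1,2):dx=+5,dy=+8->C; (1,3):dx=+4,dy=+6->C; (1,4):dx=-1,dy=+4->D; (1,5):dx=+2,dy=+2->C
  (1,6):dx=+3,dy=-3->D; (2,3):dx=-1,dy=-2->C; (2,4):dx=-6,dy=-4->C; (2,5):dx=-3,dy=-6->C
  (2,6):dx=-2,dy=-11->C; (3,4):dx=-5,dy=-2->C; (3,5):dx=-2,dy=-4->C; (3,6):dx=-1,dy=-9->C
  (4,5):dx=+3,dy=-2->D; (4,6):dx=+4,dy=-7->D; (5,6):dx=+1,dy=-5->D
Step 2: C = 10, D = 5, total pairs = 15.
Step 3: tau = (C - D)/(n(n-1)/2) = (10 - 5)/15 = 0.333333.
Step 4: Exact two-sided p-value (enumerate n! = 720 permutations of y under H0): p = 0.469444.
Step 5: alpha = 0.1. fail to reject H0.

tau_b = 0.3333 (C=10, D=5), p = 0.469444, fail to reject H0.


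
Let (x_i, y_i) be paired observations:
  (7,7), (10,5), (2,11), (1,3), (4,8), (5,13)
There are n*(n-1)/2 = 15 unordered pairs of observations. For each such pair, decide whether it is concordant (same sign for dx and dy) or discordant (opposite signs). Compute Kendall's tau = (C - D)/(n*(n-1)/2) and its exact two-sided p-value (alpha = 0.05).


Step 1: Enumerate the 15 unordered pairs (i,j) with i<j and classify each by sign(x_j-x_i) * sign(y_j-y_i).
  (1,2):dx=+3,dy=-2->D; (1,3):dx=-5,dy=+4->D; (1,4):dx=-6,dy=-4->C; (1,5):dx=-3,dy=+1->D
  (1,6):dx=-2,dy=+6->D; (2,3):dx=-8,dy=+6->D; (2,4):dx=-9,dy=-2->C; (2,5):dx=-6,dy=+3->D
  (2,6):dx=-5,dy=+8->D; (3,4):dx=-1,dy=-8->C; (3,5):dx=+2,dy=-3->D; (3,6):dx=+3,dy=+2->C
  (4,5):dx=+3,dy=+5->C; (4,6):dx=+4,dy=+10->C; (5,6):dx=+1,dy=+5->C
Step 2: C = 7, D = 8, total pairs = 15.
Step 3: tau = (C - D)/(n(n-1)/2) = (7 - 8)/15 = -0.066667.
Step 4: Exact two-sided p-value (enumerate n! = 720 permutations of y under H0): p = 1.000000.
Step 5: alpha = 0.05. fail to reject H0.

tau_b = -0.0667 (C=7, D=8), p = 1.000000, fail to reject H0.


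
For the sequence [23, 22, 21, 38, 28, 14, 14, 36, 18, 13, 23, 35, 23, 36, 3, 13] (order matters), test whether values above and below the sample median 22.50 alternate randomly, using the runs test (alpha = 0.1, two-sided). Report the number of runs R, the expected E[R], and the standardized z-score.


Step 1: Compute median = 22.50; label A = above, B = below.
Labels in order: ABBAABBABBAAAABB  (n_A = 8, n_B = 8)
Step 2: Count runs R = 8.
Step 3: Under H0 (random ordering), E[R] = 2*n_A*n_B/(n_A+n_B) + 1 = 2*8*8/16 + 1 = 9.0000.
        Var[R] = 2*n_A*n_B*(2*n_A*n_B - n_A - n_B) / ((n_A+n_B)^2 * (n_A+n_B-1)) = 14336/3840 = 3.7333.
        SD[R] = 1.9322.
Step 4: Continuity-corrected z = (R + 0.5 - E[R]) / SD[R] = (8 + 0.5 - 9.0000) / 1.9322 = -0.2588.
Step 5: Two-sided p-value via normal approximation = 2*(1 - Phi(|z|)) = 0.795809.
Step 6: alpha = 0.1. fail to reject H0.

R = 8, z = -0.2588, p = 0.795809, fail to reject H0.


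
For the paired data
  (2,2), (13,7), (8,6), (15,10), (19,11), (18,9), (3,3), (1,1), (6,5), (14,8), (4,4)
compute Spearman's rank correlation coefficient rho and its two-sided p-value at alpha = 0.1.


Step 1: Rank x and y separately (midranks; no ties here).
rank(x): 2->2, 13->7, 8->6, 15->9, 19->11, 18->10, 3->3, 1->1, 6->5, 14->8, 4->4
rank(y): 2->2, 7->7, 6->6, 10->10, 11->11, 9->9, 3->3, 1->1, 5->5, 8->8, 4->4
Step 2: d_i = R_x(i) - R_y(i); compute d_i^2.
  (2-2)^2=0, (7-7)^2=0, (6-6)^2=0, (9-10)^2=1, (11-11)^2=0, (10-9)^2=1, (3-3)^2=0, (1-1)^2=0, (5-5)^2=0, (8-8)^2=0, (4-4)^2=0
sum(d^2) = 2.
Step 3: rho = 1 - 6*2 / (11*(11^2 - 1)) = 1 - 12/1320 = 0.990909.
Step 4: Under H0, t = rho * sqrt((n-2)/(1-rho^2)) = 22.0966 ~ t(9).
Step 5: Two-sided p-value from the t-distribution with 9 df = 0.000000.
Step 6: alpha = 0.1. reject H0.

rho = 0.9909, p = 0.000000, reject H0 at alpha = 0.1.


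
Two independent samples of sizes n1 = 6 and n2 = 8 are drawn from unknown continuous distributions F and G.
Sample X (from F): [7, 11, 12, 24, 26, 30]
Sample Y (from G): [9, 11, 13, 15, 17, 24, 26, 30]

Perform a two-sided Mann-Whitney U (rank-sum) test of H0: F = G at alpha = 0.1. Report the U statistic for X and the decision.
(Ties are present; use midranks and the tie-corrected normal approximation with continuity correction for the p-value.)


Step 1: Combine and sort all 14 observations; assign midranks.
sorted (value, group): (7,X), (9,Y), (11,X), (11,Y), (12,X), (13,Y), (15,Y), (17,Y), (24,X), (24,Y), (26,X), (26,Y), (30,X), (30,Y)
ranks: 7->1, 9->2, 11->3.5, 11->3.5, 12->5, 13->6, 15->7, 17->8, 24->9.5, 24->9.5, 26->11.5, 26->11.5, 30->13.5, 30->13.5
Step 2: Rank sum for X: R1 = 1 + 3.5 + 5 + 9.5 + 11.5 + 13.5 = 44.
Step 3: U_X = R1 - n1(n1+1)/2 = 44 - 6*7/2 = 44 - 21 = 23.
       U_Y = n1*n2 - U_X = 48 - 23 = 25.
Step 4: Ties are present, so use the tie-corrected normal approximation (with continuity correction) for the p-value.
Step 5: p-value = 0.948305; compare to alpha = 0.1. fail to reject H0.

U_X = 23, p = 0.948305, fail to reject H0 at alpha = 0.1.


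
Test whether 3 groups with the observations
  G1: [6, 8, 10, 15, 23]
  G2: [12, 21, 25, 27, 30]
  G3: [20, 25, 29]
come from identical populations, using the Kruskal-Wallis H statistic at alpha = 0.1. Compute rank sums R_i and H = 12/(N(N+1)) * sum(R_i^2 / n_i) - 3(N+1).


Step 1: Combine all N = 13 observations and assign midranks.
sorted (value, group, rank): (6,G1,1), (8,G1,2), (10,G1,3), (12,G2,4), (15,G1,5), (20,G3,6), (21,G2,7), (23,G1,8), (25,G2,9.5), (25,G3,9.5), (27,G2,11), (29,G3,12), (30,G2,13)
Step 2: Sum ranks within each group.
R_1 = 19 (n_1 = 5)
R_2 = 44.5 (n_2 = 5)
R_3 = 27.5 (n_3 = 3)
Step 3: H = 12/(N(N+1)) * sum(R_i^2/n_i) - 3(N+1)
     = 12/(13*14) * (19^2/5 + 44.5^2/5 + 27.5^2/3) - 3*14
     = 0.065934 * 720.333 - 42
     = 5.494505.
Step 4: Ties present; correction factor C = 1 - 6/(13^3 - 13) = 0.997253. Corrected H = 5.494505 / 0.997253 = 5.509642.
Step 5: Under H0, H ~ chi^2(2); p-value = 0.063620.
Step 6: alpha = 0.1. reject H0.

H = 5.5096, df = 2, p = 0.063620, reject H0.


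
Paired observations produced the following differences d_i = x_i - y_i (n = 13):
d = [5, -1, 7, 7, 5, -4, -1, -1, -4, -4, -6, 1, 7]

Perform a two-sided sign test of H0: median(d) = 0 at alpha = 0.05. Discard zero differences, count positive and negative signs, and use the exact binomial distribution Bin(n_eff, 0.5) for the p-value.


Step 1: Discard zero differences. Original n = 13; n_eff = number of nonzero differences = 13.
Nonzero differences (with sign): +5, -1, +7, +7, +5, -4, -1, -1, -4, -4, -6, +1, +7
Step 2: Count signs: positive = 6, negative = 7.
Step 3: Under H0: P(positive) = 0.5, so the number of positives S ~ Bin(13, 0.5).
Step 4: Two-sided exact p-value = sum of Bin(13,0.5) probabilities at or below the observed probability = 1.000000.
Step 5: alpha = 0.05. fail to reject H0.

n_eff = 13, pos = 6, neg = 7, p = 1.000000, fail to reject H0.


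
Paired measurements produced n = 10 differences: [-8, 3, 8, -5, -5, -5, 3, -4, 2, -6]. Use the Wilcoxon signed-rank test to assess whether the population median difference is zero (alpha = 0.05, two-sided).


Step 1: Drop any zero differences (none here) and take |d_i|.
|d| = [8, 3, 8, 5, 5, 5, 3, 4, 2, 6]
Step 2: Midrank |d_i| (ties get averaged ranks).
ranks: |8|->9.5, |3|->2.5, |8|->9.5, |5|->6, |5|->6, |5|->6, |3|->2.5, |4|->4, |2|->1, |6|->8
Step 3: Attach original signs; sum ranks with positive sign and with negative sign.
W+ = 2.5 + 9.5 + 2.5 + 1 = 15.5
W- = 9.5 + 6 + 6 + 6 + 4 + 8 = 39.5
(Check: W+ + W- = 55 should equal n(n+1)/2 = 55.)
Step 4: Test statistic W = min(W+, W-) = 15.5.
Step 5: Ties in |d|, so use the tie-corrected normal approximation.
        E[W] = n(n+1)/4 = 10*11/4 = 27.5.
        Tie groups: |d|=3 (t=2), |d|=5 (t=3), |d|=8 (t=2); sum(t^3 - t) = 36.
        Var[W] = n(n+1)(2n+1)/24 - sum(t^3-t)/48 = 2310/24 - 36/48 = 95.5.
        z = (W - E[W]) / sqrt(Var[W]) = (15.5 - 27.5) / 9.7724 = -1.2279.
        Two-sided p = 2*Phi(z) = 0.219467.
Step 6: alpha = 0.05. fail to reject H0.

W+ = 15.5, W- = 39.5, W = min = 15.5, p = 0.219467, fail to reject H0.
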